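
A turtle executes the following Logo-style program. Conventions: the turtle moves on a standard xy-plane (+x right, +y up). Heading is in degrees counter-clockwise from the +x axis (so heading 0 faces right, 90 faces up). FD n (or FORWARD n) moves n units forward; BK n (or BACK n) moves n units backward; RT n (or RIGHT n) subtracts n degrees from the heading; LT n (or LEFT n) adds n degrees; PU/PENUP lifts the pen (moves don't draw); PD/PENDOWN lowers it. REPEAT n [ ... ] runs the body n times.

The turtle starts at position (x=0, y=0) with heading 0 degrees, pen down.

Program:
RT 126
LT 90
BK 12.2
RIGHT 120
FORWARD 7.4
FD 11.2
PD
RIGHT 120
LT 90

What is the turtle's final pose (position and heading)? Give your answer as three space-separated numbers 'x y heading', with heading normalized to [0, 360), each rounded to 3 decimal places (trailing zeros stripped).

Answer: -26.862 -0.394 174

Derivation:
Executing turtle program step by step:
Start: pos=(0,0), heading=0, pen down
RT 126: heading 0 -> 234
LT 90: heading 234 -> 324
BK 12.2: (0,0) -> (-9.87,7.171) [heading=324, draw]
RT 120: heading 324 -> 204
FD 7.4: (-9.87,7.171) -> (-16.63,4.161) [heading=204, draw]
FD 11.2: (-16.63,4.161) -> (-26.862,-0.394) [heading=204, draw]
PD: pen down
RT 120: heading 204 -> 84
LT 90: heading 84 -> 174
Final: pos=(-26.862,-0.394), heading=174, 3 segment(s) drawn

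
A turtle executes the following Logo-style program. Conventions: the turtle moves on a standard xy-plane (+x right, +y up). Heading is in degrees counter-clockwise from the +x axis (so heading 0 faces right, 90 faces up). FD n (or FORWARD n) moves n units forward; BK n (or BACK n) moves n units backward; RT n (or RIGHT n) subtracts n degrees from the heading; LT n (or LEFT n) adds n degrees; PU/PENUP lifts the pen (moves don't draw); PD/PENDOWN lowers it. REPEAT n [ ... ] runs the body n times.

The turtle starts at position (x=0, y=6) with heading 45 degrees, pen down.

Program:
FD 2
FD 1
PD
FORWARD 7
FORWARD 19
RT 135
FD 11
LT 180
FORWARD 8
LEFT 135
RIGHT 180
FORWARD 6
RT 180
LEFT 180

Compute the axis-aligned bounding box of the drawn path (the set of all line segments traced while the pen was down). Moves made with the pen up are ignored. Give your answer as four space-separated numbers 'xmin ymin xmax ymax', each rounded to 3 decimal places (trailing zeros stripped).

Answer: 0 6 24.749 27.749

Derivation:
Executing turtle program step by step:
Start: pos=(0,6), heading=45, pen down
FD 2: (0,6) -> (1.414,7.414) [heading=45, draw]
FD 1: (1.414,7.414) -> (2.121,8.121) [heading=45, draw]
PD: pen down
FD 7: (2.121,8.121) -> (7.071,13.071) [heading=45, draw]
FD 19: (7.071,13.071) -> (20.506,26.506) [heading=45, draw]
RT 135: heading 45 -> 270
FD 11: (20.506,26.506) -> (20.506,15.506) [heading=270, draw]
LT 180: heading 270 -> 90
FD 8: (20.506,15.506) -> (20.506,23.506) [heading=90, draw]
LT 135: heading 90 -> 225
RT 180: heading 225 -> 45
FD 6: (20.506,23.506) -> (24.749,27.749) [heading=45, draw]
RT 180: heading 45 -> 225
LT 180: heading 225 -> 45
Final: pos=(24.749,27.749), heading=45, 7 segment(s) drawn

Segment endpoints: x in {0, 1.414, 2.121, 7.071, 20.506, 24.749}, y in {6, 7.414, 8.121, 13.071, 15.506, 23.506, 26.506, 27.749}
xmin=0, ymin=6, xmax=24.749, ymax=27.749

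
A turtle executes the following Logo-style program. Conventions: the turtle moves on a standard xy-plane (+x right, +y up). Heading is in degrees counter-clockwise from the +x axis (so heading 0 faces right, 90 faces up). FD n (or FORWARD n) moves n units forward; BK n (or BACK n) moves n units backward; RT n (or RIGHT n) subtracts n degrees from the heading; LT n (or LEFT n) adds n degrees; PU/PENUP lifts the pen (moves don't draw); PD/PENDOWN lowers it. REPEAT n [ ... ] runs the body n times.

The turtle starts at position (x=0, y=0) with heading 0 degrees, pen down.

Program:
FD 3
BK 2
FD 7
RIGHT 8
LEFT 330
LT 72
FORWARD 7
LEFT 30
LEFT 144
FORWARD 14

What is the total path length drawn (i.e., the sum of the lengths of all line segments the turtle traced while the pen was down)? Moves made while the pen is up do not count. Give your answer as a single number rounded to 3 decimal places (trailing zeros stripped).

Executing turtle program step by step:
Start: pos=(0,0), heading=0, pen down
FD 3: (0,0) -> (3,0) [heading=0, draw]
BK 2: (3,0) -> (1,0) [heading=0, draw]
FD 7: (1,0) -> (8,0) [heading=0, draw]
RT 8: heading 0 -> 352
LT 330: heading 352 -> 322
LT 72: heading 322 -> 34
FD 7: (8,0) -> (13.803,3.914) [heading=34, draw]
LT 30: heading 34 -> 64
LT 144: heading 64 -> 208
FD 14: (13.803,3.914) -> (1.442,-2.658) [heading=208, draw]
Final: pos=(1.442,-2.658), heading=208, 5 segment(s) drawn

Segment lengths:
  seg 1: (0,0) -> (3,0), length = 3
  seg 2: (3,0) -> (1,0), length = 2
  seg 3: (1,0) -> (8,0), length = 7
  seg 4: (8,0) -> (13.803,3.914), length = 7
  seg 5: (13.803,3.914) -> (1.442,-2.658), length = 14
Total = 33

Answer: 33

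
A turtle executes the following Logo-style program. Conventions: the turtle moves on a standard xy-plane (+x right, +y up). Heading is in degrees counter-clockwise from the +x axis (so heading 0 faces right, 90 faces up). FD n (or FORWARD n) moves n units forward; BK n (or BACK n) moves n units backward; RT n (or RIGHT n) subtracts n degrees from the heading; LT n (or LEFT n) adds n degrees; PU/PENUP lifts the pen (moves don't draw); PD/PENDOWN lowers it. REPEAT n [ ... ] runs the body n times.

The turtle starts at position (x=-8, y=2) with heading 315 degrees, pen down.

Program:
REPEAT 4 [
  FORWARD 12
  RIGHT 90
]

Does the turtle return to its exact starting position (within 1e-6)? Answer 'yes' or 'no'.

Executing turtle program step by step:
Start: pos=(-8,2), heading=315, pen down
REPEAT 4 [
  -- iteration 1/4 --
  FD 12: (-8,2) -> (0.485,-6.485) [heading=315, draw]
  RT 90: heading 315 -> 225
  -- iteration 2/4 --
  FD 12: (0.485,-6.485) -> (-8,-14.971) [heading=225, draw]
  RT 90: heading 225 -> 135
  -- iteration 3/4 --
  FD 12: (-8,-14.971) -> (-16.485,-6.485) [heading=135, draw]
  RT 90: heading 135 -> 45
  -- iteration 4/4 --
  FD 12: (-16.485,-6.485) -> (-8,2) [heading=45, draw]
  RT 90: heading 45 -> 315
]
Final: pos=(-8,2), heading=315, 4 segment(s) drawn

Start position: (-8, 2)
Final position: (-8, 2)
Distance = 0; < 1e-6 -> CLOSED

Answer: yes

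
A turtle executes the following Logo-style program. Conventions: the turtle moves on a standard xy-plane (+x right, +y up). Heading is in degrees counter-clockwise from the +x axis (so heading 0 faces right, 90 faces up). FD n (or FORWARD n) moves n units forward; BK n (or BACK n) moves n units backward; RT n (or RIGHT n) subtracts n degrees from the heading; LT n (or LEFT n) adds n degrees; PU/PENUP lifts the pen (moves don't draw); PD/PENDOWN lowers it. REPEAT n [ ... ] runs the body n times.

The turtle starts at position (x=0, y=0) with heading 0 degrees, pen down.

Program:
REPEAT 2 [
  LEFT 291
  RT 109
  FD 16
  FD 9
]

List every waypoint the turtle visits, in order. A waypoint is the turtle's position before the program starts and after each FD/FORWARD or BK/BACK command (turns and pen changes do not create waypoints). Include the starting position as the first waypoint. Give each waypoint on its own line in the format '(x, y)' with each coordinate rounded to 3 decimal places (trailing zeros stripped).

Executing turtle program step by step:
Start: pos=(0,0), heading=0, pen down
REPEAT 2 [
  -- iteration 1/2 --
  LT 291: heading 0 -> 291
  RT 109: heading 291 -> 182
  FD 16: (0,0) -> (-15.99,-0.558) [heading=182, draw]
  FD 9: (-15.99,-0.558) -> (-24.985,-0.872) [heading=182, draw]
  -- iteration 2/2 --
  LT 291: heading 182 -> 113
  RT 109: heading 113 -> 4
  FD 16: (-24.985,-0.872) -> (-9.024,0.244) [heading=4, draw]
  FD 9: (-9.024,0.244) -> (-0.046,0.871) [heading=4, draw]
]
Final: pos=(-0.046,0.871), heading=4, 4 segment(s) drawn
Waypoints (5 total):
(0, 0)
(-15.99, -0.558)
(-24.985, -0.872)
(-9.024, 0.244)
(-0.046, 0.871)

Answer: (0, 0)
(-15.99, -0.558)
(-24.985, -0.872)
(-9.024, 0.244)
(-0.046, 0.871)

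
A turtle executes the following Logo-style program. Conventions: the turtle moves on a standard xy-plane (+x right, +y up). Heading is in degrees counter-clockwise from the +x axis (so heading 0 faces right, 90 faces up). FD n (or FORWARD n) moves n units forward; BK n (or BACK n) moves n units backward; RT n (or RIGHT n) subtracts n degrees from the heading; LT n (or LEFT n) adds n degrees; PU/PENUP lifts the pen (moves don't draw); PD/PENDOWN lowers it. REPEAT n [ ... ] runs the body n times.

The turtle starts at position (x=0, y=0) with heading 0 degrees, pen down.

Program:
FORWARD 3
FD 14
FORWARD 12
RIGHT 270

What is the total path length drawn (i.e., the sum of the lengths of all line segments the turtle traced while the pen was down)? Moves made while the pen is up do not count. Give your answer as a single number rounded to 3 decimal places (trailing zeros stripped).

Answer: 29

Derivation:
Executing turtle program step by step:
Start: pos=(0,0), heading=0, pen down
FD 3: (0,0) -> (3,0) [heading=0, draw]
FD 14: (3,0) -> (17,0) [heading=0, draw]
FD 12: (17,0) -> (29,0) [heading=0, draw]
RT 270: heading 0 -> 90
Final: pos=(29,0), heading=90, 3 segment(s) drawn

Segment lengths:
  seg 1: (0,0) -> (3,0), length = 3
  seg 2: (3,0) -> (17,0), length = 14
  seg 3: (17,0) -> (29,0), length = 12
Total = 29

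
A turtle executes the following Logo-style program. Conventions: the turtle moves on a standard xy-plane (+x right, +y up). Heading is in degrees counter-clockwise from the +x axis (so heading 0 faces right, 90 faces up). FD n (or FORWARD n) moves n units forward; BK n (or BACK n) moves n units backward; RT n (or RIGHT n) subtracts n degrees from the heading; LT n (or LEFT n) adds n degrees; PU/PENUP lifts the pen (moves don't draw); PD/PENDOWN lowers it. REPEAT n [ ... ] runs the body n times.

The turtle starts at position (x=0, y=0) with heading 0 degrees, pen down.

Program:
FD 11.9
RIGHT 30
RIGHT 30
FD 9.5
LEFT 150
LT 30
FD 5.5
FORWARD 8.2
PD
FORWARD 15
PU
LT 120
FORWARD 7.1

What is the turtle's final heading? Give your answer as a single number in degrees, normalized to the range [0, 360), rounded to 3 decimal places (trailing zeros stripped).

Answer: 240

Derivation:
Executing turtle program step by step:
Start: pos=(0,0), heading=0, pen down
FD 11.9: (0,0) -> (11.9,0) [heading=0, draw]
RT 30: heading 0 -> 330
RT 30: heading 330 -> 300
FD 9.5: (11.9,0) -> (16.65,-8.227) [heading=300, draw]
LT 150: heading 300 -> 90
LT 30: heading 90 -> 120
FD 5.5: (16.65,-8.227) -> (13.9,-3.464) [heading=120, draw]
FD 8.2: (13.9,-3.464) -> (9.8,3.637) [heading=120, draw]
PD: pen down
FD 15: (9.8,3.637) -> (2.3,16.628) [heading=120, draw]
PU: pen up
LT 120: heading 120 -> 240
FD 7.1: (2.3,16.628) -> (-1.25,10.479) [heading=240, move]
Final: pos=(-1.25,10.479), heading=240, 5 segment(s) drawn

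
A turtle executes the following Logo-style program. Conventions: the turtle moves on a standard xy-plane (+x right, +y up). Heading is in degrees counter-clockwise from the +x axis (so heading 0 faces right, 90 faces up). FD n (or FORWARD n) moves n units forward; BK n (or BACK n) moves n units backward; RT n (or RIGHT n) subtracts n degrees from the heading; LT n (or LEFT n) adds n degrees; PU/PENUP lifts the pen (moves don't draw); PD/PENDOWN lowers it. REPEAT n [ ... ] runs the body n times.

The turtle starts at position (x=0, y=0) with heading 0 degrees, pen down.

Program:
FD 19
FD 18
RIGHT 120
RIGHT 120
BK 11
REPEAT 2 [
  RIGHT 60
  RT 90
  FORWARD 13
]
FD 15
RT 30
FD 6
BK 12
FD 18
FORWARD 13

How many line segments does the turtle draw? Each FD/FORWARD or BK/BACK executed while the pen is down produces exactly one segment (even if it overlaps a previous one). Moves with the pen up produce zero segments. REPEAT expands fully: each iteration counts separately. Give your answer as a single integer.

Answer: 10

Derivation:
Executing turtle program step by step:
Start: pos=(0,0), heading=0, pen down
FD 19: (0,0) -> (19,0) [heading=0, draw]
FD 18: (19,0) -> (37,0) [heading=0, draw]
RT 120: heading 0 -> 240
RT 120: heading 240 -> 120
BK 11: (37,0) -> (42.5,-9.526) [heading=120, draw]
REPEAT 2 [
  -- iteration 1/2 --
  RT 60: heading 120 -> 60
  RT 90: heading 60 -> 330
  FD 13: (42.5,-9.526) -> (53.758,-16.026) [heading=330, draw]
  -- iteration 2/2 --
  RT 60: heading 330 -> 270
  RT 90: heading 270 -> 180
  FD 13: (53.758,-16.026) -> (40.758,-16.026) [heading=180, draw]
]
FD 15: (40.758,-16.026) -> (25.758,-16.026) [heading=180, draw]
RT 30: heading 180 -> 150
FD 6: (25.758,-16.026) -> (20.562,-13.026) [heading=150, draw]
BK 12: (20.562,-13.026) -> (30.954,-19.026) [heading=150, draw]
FD 18: (30.954,-19.026) -> (15.366,-10.026) [heading=150, draw]
FD 13: (15.366,-10.026) -> (4.108,-3.526) [heading=150, draw]
Final: pos=(4.108,-3.526), heading=150, 10 segment(s) drawn
Segments drawn: 10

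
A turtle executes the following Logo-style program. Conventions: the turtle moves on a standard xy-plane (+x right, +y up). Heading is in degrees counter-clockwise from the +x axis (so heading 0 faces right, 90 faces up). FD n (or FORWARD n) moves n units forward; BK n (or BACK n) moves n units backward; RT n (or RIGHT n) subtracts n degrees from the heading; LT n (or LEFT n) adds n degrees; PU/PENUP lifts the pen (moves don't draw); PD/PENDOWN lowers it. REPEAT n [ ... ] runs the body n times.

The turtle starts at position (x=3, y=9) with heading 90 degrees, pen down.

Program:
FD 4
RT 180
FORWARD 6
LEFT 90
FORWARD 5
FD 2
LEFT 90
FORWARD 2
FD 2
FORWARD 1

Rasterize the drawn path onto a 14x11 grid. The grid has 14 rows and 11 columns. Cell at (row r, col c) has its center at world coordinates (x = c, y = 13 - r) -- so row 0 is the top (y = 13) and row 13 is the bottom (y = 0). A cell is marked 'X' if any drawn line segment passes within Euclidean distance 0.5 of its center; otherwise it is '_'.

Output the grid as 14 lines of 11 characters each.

Answer: ___X_______
___X______X
___X______X
___X______X
___X______X
___X______X
___XXXXXXXX
___________
___________
___________
___________
___________
___________
___________

Derivation:
Segment 0: (3,9) -> (3,13)
Segment 1: (3,13) -> (3,7)
Segment 2: (3,7) -> (8,7)
Segment 3: (8,7) -> (10,7)
Segment 4: (10,7) -> (10,9)
Segment 5: (10,9) -> (10,11)
Segment 6: (10,11) -> (10,12)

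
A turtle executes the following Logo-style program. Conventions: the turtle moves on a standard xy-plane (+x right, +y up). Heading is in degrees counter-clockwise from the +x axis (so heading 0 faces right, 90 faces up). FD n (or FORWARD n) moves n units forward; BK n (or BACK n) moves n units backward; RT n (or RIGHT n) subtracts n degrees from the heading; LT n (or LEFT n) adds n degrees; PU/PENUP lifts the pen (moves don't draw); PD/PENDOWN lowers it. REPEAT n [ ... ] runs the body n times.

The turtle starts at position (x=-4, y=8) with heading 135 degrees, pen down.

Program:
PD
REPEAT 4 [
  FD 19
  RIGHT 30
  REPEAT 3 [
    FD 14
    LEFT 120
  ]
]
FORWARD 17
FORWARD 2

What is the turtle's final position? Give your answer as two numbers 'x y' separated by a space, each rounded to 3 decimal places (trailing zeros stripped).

Executing turtle program step by step:
Start: pos=(-4,8), heading=135, pen down
PD: pen down
REPEAT 4 [
  -- iteration 1/4 --
  FD 19: (-4,8) -> (-17.435,21.435) [heading=135, draw]
  RT 30: heading 135 -> 105
  REPEAT 3 [
    -- iteration 1/3 --
    FD 14: (-17.435,21.435) -> (-21.058,34.958) [heading=105, draw]
    LT 120: heading 105 -> 225
    -- iteration 2/3 --
    FD 14: (-21.058,34.958) -> (-30.958,25.058) [heading=225, draw]
    LT 120: heading 225 -> 345
    -- iteration 3/3 --
    FD 14: (-30.958,25.058) -> (-17.435,21.435) [heading=345, draw]
    LT 120: heading 345 -> 105
  ]
  -- iteration 2/4 --
  FD 19: (-17.435,21.435) -> (-22.353,39.788) [heading=105, draw]
  RT 30: heading 105 -> 75
  REPEAT 3 [
    -- iteration 1/3 --
    FD 14: (-22.353,39.788) -> (-18.729,53.311) [heading=75, draw]
    LT 120: heading 75 -> 195
    -- iteration 2/3 --
    FD 14: (-18.729,53.311) -> (-32.252,49.687) [heading=195, draw]
    LT 120: heading 195 -> 315
    -- iteration 3/3 --
    FD 14: (-32.252,49.687) -> (-22.353,39.788) [heading=315, draw]
    LT 120: heading 315 -> 75
  ]
  -- iteration 3/4 --
  FD 19: (-22.353,39.788) -> (-17.435,58.14) [heading=75, draw]
  RT 30: heading 75 -> 45
  REPEAT 3 [
    -- iteration 1/3 --
    FD 14: (-17.435,58.14) -> (-7.536,68.04) [heading=45, draw]
    LT 120: heading 45 -> 165
    -- iteration 2/3 --
    FD 14: (-7.536,68.04) -> (-21.058,71.663) [heading=165, draw]
    LT 120: heading 165 -> 285
    -- iteration 3/3 --
    FD 14: (-21.058,71.663) -> (-17.435,58.14) [heading=285, draw]
    LT 120: heading 285 -> 45
  ]
  -- iteration 4/4 --
  FD 19: (-17.435,58.14) -> (-4,71.575) [heading=45, draw]
  RT 30: heading 45 -> 15
  REPEAT 3 [
    -- iteration 1/3 --
    FD 14: (-4,71.575) -> (9.523,75.199) [heading=15, draw]
    LT 120: heading 15 -> 135
    -- iteration 2/3 --
    FD 14: (9.523,75.199) -> (-0.377,85.098) [heading=135, draw]
    LT 120: heading 135 -> 255
    -- iteration 3/3 --
    FD 14: (-0.377,85.098) -> (-4,71.575) [heading=255, draw]
    LT 120: heading 255 -> 15
  ]
]
FD 17: (-4,71.575) -> (12.421,75.975) [heading=15, draw]
FD 2: (12.421,75.975) -> (14.353,76.493) [heading=15, draw]
Final: pos=(14.353,76.493), heading=15, 18 segment(s) drawn

Answer: 14.353 76.493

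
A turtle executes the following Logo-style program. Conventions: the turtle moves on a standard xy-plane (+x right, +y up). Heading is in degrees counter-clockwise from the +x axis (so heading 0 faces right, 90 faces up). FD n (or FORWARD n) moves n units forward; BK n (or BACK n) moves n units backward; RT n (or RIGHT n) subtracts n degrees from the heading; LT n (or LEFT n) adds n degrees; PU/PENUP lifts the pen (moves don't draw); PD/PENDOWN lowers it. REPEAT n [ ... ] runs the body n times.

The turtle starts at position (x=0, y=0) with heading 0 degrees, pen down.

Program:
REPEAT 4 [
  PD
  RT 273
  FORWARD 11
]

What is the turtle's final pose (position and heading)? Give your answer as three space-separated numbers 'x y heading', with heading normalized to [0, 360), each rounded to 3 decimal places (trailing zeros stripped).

Answer: -1.325 -1.017 348

Derivation:
Executing turtle program step by step:
Start: pos=(0,0), heading=0, pen down
REPEAT 4 [
  -- iteration 1/4 --
  PD: pen down
  RT 273: heading 0 -> 87
  FD 11: (0,0) -> (0.576,10.985) [heading=87, draw]
  -- iteration 2/4 --
  PD: pen down
  RT 273: heading 87 -> 174
  FD 11: (0.576,10.985) -> (-10.364,12.135) [heading=174, draw]
  -- iteration 3/4 --
  PD: pen down
  RT 273: heading 174 -> 261
  FD 11: (-10.364,12.135) -> (-12.085,1.27) [heading=261, draw]
  -- iteration 4/4 --
  PD: pen down
  RT 273: heading 261 -> 348
  FD 11: (-12.085,1.27) -> (-1.325,-1.017) [heading=348, draw]
]
Final: pos=(-1.325,-1.017), heading=348, 4 segment(s) drawn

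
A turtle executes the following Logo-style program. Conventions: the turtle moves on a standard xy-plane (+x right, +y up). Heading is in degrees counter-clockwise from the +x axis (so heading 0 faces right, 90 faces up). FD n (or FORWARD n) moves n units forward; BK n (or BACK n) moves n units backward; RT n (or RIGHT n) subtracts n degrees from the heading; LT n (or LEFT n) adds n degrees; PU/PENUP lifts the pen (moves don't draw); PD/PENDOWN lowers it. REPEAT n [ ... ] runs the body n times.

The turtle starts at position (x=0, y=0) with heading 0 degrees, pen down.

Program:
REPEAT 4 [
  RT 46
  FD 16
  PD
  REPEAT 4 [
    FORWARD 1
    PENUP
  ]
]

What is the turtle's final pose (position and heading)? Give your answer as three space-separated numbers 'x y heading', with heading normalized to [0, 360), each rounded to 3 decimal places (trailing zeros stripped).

Executing turtle program step by step:
Start: pos=(0,0), heading=0, pen down
REPEAT 4 [
  -- iteration 1/4 --
  RT 46: heading 0 -> 314
  FD 16: (0,0) -> (11.115,-11.509) [heading=314, draw]
  PD: pen down
  REPEAT 4 [
    -- iteration 1/4 --
    FD 1: (11.115,-11.509) -> (11.809,-12.229) [heading=314, draw]
    PU: pen up
    -- iteration 2/4 --
    FD 1: (11.809,-12.229) -> (12.504,-12.948) [heading=314, move]
    PU: pen up
    -- iteration 3/4 --
    FD 1: (12.504,-12.948) -> (13.199,-13.667) [heading=314, move]
    PU: pen up
    -- iteration 4/4 --
    FD 1: (13.199,-13.667) -> (13.893,-14.387) [heading=314, move]
    PU: pen up
  ]
  -- iteration 2/4 --
  RT 46: heading 314 -> 268
  FD 16: (13.893,-14.387) -> (13.335,-30.377) [heading=268, move]
  PD: pen down
  REPEAT 4 [
    -- iteration 1/4 --
    FD 1: (13.335,-30.377) -> (13.3,-31.376) [heading=268, draw]
    PU: pen up
    -- iteration 2/4 --
    FD 1: (13.3,-31.376) -> (13.265,-32.376) [heading=268, move]
    PU: pen up
    -- iteration 3/4 --
    FD 1: (13.265,-32.376) -> (13.23,-33.375) [heading=268, move]
    PU: pen up
    -- iteration 4/4 --
    FD 1: (13.23,-33.375) -> (13.195,-34.375) [heading=268, move]
    PU: pen up
  ]
  -- iteration 3/4 --
  RT 46: heading 268 -> 222
  FD 16: (13.195,-34.375) -> (1.305,-45.081) [heading=222, move]
  PD: pen down
  REPEAT 4 [
    -- iteration 1/4 --
    FD 1: (1.305,-45.081) -> (0.562,-45.75) [heading=222, draw]
    PU: pen up
    -- iteration 2/4 --
    FD 1: (0.562,-45.75) -> (-0.181,-46.419) [heading=222, move]
    PU: pen up
    -- iteration 3/4 --
    FD 1: (-0.181,-46.419) -> (-0.925,-47.088) [heading=222, move]
    PU: pen up
    -- iteration 4/4 --
    FD 1: (-0.925,-47.088) -> (-1.668,-47.757) [heading=222, move]
    PU: pen up
  ]
  -- iteration 4/4 --
  RT 46: heading 222 -> 176
  FD 16: (-1.668,-47.757) -> (-17.629,-46.641) [heading=176, move]
  PD: pen down
  REPEAT 4 [
    -- iteration 1/4 --
    FD 1: (-17.629,-46.641) -> (-18.626,-46.571) [heading=176, draw]
    PU: pen up
    -- iteration 2/4 --
    FD 1: (-18.626,-46.571) -> (-19.624,-46.502) [heading=176, move]
    PU: pen up
    -- iteration 3/4 --
    FD 1: (-19.624,-46.502) -> (-20.621,-46.432) [heading=176, move]
    PU: pen up
    -- iteration 4/4 --
    FD 1: (-20.621,-46.432) -> (-21.619,-46.362) [heading=176, move]
    PU: pen up
  ]
]
Final: pos=(-21.619,-46.362), heading=176, 5 segment(s) drawn

Answer: -21.619 -46.362 176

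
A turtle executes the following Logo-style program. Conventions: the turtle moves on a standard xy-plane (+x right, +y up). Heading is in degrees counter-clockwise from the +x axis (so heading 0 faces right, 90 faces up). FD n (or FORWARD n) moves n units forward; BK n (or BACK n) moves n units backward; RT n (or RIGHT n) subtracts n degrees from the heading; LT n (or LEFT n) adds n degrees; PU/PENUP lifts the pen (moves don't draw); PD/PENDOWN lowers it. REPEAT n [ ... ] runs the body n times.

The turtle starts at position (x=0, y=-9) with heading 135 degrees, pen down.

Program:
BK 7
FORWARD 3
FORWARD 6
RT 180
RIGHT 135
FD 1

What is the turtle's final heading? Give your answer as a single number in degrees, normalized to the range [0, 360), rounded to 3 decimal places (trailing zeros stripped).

Answer: 180

Derivation:
Executing turtle program step by step:
Start: pos=(0,-9), heading=135, pen down
BK 7: (0,-9) -> (4.95,-13.95) [heading=135, draw]
FD 3: (4.95,-13.95) -> (2.828,-11.828) [heading=135, draw]
FD 6: (2.828,-11.828) -> (-1.414,-7.586) [heading=135, draw]
RT 180: heading 135 -> 315
RT 135: heading 315 -> 180
FD 1: (-1.414,-7.586) -> (-2.414,-7.586) [heading=180, draw]
Final: pos=(-2.414,-7.586), heading=180, 4 segment(s) drawn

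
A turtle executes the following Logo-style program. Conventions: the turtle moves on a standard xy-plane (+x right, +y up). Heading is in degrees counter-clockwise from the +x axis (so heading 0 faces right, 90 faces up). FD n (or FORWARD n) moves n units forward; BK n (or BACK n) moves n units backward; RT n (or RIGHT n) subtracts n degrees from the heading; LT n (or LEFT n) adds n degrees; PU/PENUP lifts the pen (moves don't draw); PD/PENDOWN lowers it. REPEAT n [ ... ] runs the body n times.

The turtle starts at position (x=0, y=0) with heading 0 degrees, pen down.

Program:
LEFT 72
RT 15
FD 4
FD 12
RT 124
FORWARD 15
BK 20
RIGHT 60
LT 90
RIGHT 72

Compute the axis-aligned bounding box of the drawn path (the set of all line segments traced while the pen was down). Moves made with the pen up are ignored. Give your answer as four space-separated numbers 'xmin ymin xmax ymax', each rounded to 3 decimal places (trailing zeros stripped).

Answer: 0 -0.389 14.575 18.021

Derivation:
Executing turtle program step by step:
Start: pos=(0,0), heading=0, pen down
LT 72: heading 0 -> 72
RT 15: heading 72 -> 57
FD 4: (0,0) -> (2.179,3.355) [heading=57, draw]
FD 12: (2.179,3.355) -> (8.714,13.419) [heading=57, draw]
RT 124: heading 57 -> 293
FD 15: (8.714,13.419) -> (14.575,-0.389) [heading=293, draw]
BK 20: (14.575,-0.389) -> (6.761,18.021) [heading=293, draw]
RT 60: heading 293 -> 233
LT 90: heading 233 -> 323
RT 72: heading 323 -> 251
Final: pos=(6.761,18.021), heading=251, 4 segment(s) drawn

Segment endpoints: x in {0, 2.179, 6.761, 8.714, 14.575}, y in {-0.389, 0, 3.355, 13.419, 18.021}
xmin=0, ymin=-0.389, xmax=14.575, ymax=18.021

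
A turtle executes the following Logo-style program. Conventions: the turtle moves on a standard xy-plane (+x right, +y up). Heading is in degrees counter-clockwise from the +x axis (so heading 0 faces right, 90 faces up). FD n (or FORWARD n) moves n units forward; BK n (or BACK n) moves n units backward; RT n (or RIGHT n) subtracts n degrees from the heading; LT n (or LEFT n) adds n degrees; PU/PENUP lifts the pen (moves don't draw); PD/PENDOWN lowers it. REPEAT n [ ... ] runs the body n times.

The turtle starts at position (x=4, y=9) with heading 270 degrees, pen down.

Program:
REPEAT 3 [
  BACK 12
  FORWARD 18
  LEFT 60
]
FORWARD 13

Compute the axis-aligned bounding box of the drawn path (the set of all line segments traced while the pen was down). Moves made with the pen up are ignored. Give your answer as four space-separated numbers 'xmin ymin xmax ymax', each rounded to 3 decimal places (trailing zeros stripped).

Answer: -6.392 -6 14.392 21

Derivation:
Executing turtle program step by step:
Start: pos=(4,9), heading=270, pen down
REPEAT 3 [
  -- iteration 1/3 --
  BK 12: (4,9) -> (4,21) [heading=270, draw]
  FD 18: (4,21) -> (4,3) [heading=270, draw]
  LT 60: heading 270 -> 330
  -- iteration 2/3 --
  BK 12: (4,3) -> (-6.392,9) [heading=330, draw]
  FD 18: (-6.392,9) -> (9.196,0) [heading=330, draw]
  LT 60: heading 330 -> 30
  -- iteration 3/3 --
  BK 12: (9.196,0) -> (-1.196,-6) [heading=30, draw]
  FD 18: (-1.196,-6) -> (14.392,3) [heading=30, draw]
  LT 60: heading 30 -> 90
]
FD 13: (14.392,3) -> (14.392,16) [heading=90, draw]
Final: pos=(14.392,16), heading=90, 7 segment(s) drawn

Segment endpoints: x in {-6.392, -1.196, 4, 4, 4, 9.196, 14.392, 14.392}, y in {-6, 0, 3, 3, 9, 9, 16, 21}
xmin=-6.392, ymin=-6, xmax=14.392, ymax=21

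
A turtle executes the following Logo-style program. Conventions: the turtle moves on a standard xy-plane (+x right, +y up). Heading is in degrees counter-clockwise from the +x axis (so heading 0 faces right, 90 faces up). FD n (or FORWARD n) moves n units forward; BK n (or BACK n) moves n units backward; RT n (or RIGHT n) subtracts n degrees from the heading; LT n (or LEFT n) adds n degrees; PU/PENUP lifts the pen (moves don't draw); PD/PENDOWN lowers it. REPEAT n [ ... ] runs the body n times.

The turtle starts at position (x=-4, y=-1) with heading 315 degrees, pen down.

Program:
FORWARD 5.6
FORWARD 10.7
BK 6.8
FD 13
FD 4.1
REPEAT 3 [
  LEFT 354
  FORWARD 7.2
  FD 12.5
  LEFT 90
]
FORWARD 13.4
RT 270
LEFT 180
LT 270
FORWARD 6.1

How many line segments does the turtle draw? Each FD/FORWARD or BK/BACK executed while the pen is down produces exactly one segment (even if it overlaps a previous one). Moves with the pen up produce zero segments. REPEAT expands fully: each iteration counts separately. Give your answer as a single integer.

Answer: 13

Derivation:
Executing turtle program step by step:
Start: pos=(-4,-1), heading=315, pen down
FD 5.6: (-4,-1) -> (-0.04,-4.96) [heading=315, draw]
FD 10.7: (-0.04,-4.96) -> (7.526,-12.526) [heading=315, draw]
BK 6.8: (7.526,-12.526) -> (2.718,-7.718) [heading=315, draw]
FD 13: (2.718,-7.718) -> (11.91,-16.91) [heading=315, draw]
FD 4.1: (11.91,-16.91) -> (14.809,-19.809) [heading=315, draw]
REPEAT 3 [
  -- iteration 1/3 --
  LT 354: heading 315 -> 309
  FD 7.2: (14.809,-19.809) -> (19.34,-25.404) [heading=309, draw]
  FD 12.5: (19.34,-25.404) -> (27.207,-35.119) [heading=309, draw]
  LT 90: heading 309 -> 39
  -- iteration 2/3 --
  LT 354: heading 39 -> 33
  FD 7.2: (27.207,-35.119) -> (33.245,-31.197) [heading=33, draw]
  FD 12.5: (33.245,-31.197) -> (43.728,-24.389) [heading=33, draw]
  LT 90: heading 33 -> 123
  -- iteration 3/3 --
  LT 354: heading 123 -> 117
  FD 7.2: (43.728,-24.389) -> (40.46,-17.974) [heading=117, draw]
  FD 12.5: (40.46,-17.974) -> (34.785,-6.837) [heading=117, draw]
  LT 90: heading 117 -> 207
]
FD 13.4: (34.785,-6.837) -> (22.845,-12.92) [heading=207, draw]
RT 270: heading 207 -> 297
LT 180: heading 297 -> 117
LT 270: heading 117 -> 27
FD 6.1: (22.845,-12.92) -> (28.281,-10.151) [heading=27, draw]
Final: pos=(28.281,-10.151), heading=27, 13 segment(s) drawn
Segments drawn: 13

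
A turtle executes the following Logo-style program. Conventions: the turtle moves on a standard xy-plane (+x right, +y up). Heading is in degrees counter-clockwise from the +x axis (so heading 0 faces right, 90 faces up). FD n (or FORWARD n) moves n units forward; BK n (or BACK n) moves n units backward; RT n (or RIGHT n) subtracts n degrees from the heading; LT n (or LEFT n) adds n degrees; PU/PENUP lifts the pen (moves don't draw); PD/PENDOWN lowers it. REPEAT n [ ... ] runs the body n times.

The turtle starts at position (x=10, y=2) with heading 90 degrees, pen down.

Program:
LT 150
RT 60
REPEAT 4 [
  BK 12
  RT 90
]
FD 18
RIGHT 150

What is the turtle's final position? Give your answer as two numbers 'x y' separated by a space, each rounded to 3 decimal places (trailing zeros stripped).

Answer: -8 2

Derivation:
Executing turtle program step by step:
Start: pos=(10,2), heading=90, pen down
LT 150: heading 90 -> 240
RT 60: heading 240 -> 180
REPEAT 4 [
  -- iteration 1/4 --
  BK 12: (10,2) -> (22,2) [heading=180, draw]
  RT 90: heading 180 -> 90
  -- iteration 2/4 --
  BK 12: (22,2) -> (22,-10) [heading=90, draw]
  RT 90: heading 90 -> 0
  -- iteration 3/4 --
  BK 12: (22,-10) -> (10,-10) [heading=0, draw]
  RT 90: heading 0 -> 270
  -- iteration 4/4 --
  BK 12: (10,-10) -> (10,2) [heading=270, draw]
  RT 90: heading 270 -> 180
]
FD 18: (10,2) -> (-8,2) [heading=180, draw]
RT 150: heading 180 -> 30
Final: pos=(-8,2), heading=30, 5 segment(s) drawn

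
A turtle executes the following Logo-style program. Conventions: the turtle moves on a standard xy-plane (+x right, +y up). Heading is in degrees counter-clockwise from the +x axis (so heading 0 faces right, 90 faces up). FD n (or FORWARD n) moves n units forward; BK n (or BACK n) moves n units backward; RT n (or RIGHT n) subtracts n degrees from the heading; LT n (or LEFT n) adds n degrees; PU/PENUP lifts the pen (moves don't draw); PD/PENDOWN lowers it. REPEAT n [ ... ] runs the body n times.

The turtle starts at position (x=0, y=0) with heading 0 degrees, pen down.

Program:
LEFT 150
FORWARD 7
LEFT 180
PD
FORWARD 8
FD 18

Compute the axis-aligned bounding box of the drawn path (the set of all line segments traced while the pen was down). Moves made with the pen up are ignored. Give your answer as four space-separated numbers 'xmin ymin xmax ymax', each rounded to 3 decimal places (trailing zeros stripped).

Executing turtle program step by step:
Start: pos=(0,0), heading=0, pen down
LT 150: heading 0 -> 150
FD 7: (0,0) -> (-6.062,3.5) [heading=150, draw]
LT 180: heading 150 -> 330
PD: pen down
FD 8: (-6.062,3.5) -> (0.866,-0.5) [heading=330, draw]
FD 18: (0.866,-0.5) -> (16.454,-9.5) [heading=330, draw]
Final: pos=(16.454,-9.5), heading=330, 3 segment(s) drawn

Segment endpoints: x in {-6.062, 0, 0.866, 16.454}, y in {-9.5, -0.5, 0, 3.5}
xmin=-6.062, ymin=-9.5, xmax=16.454, ymax=3.5

Answer: -6.062 -9.5 16.454 3.5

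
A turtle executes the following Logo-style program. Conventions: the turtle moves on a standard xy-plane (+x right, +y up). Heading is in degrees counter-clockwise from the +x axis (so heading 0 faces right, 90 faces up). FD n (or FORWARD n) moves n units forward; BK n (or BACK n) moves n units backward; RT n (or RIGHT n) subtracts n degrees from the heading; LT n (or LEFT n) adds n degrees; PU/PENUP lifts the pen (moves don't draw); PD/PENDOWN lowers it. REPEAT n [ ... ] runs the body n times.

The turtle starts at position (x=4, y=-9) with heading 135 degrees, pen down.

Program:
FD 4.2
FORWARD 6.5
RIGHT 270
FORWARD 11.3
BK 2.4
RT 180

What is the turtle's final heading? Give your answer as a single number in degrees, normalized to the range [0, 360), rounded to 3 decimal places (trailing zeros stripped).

Answer: 45

Derivation:
Executing turtle program step by step:
Start: pos=(4,-9), heading=135, pen down
FD 4.2: (4,-9) -> (1.03,-6.03) [heading=135, draw]
FD 6.5: (1.03,-6.03) -> (-3.566,-1.434) [heading=135, draw]
RT 270: heading 135 -> 225
FD 11.3: (-3.566,-1.434) -> (-11.556,-9.424) [heading=225, draw]
BK 2.4: (-11.556,-9.424) -> (-9.859,-7.727) [heading=225, draw]
RT 180: heading 225 -> 45
Final: pos=(-9.859,-7.727), heading=45, 4 segment(s) drawn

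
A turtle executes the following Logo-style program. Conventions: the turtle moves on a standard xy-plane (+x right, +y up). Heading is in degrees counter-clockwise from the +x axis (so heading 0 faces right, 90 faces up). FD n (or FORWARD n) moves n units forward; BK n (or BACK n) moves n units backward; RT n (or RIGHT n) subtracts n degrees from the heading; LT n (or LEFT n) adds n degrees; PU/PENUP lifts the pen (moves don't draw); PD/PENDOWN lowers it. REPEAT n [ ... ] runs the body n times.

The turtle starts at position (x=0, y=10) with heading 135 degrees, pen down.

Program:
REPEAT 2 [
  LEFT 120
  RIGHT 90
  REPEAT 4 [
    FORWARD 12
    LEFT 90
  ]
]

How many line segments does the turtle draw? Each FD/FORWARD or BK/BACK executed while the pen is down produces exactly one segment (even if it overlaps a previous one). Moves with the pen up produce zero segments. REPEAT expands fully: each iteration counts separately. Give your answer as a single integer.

Answer: 8

Derivation:
Executing turtle program step by step:
Start: pos=(0,10), heading=135, pen down
REPEAT 2 [
  -- iteration 1/2 --
  LT 120: heading 135 -> 255
  RT 90: heading 255 -> 165
  REPEAT 4 [
    -- iteration 1/4 --
    FD 12: (0,10) -> (-11.591,13.106) [heading=165, draw]
    LT 90: heading 165 -> 255
    -- iteration 2/4 --
    FD 12: (-11.591,13.106) -> (-14.697,1.515) [heading=255, draw]
    LT 90: heading 255 -> 345
    -- iteration 3/4 --
    FD 12: (-14.697,1.515) -> (-3.106,-1.591) [heading=345, draw]
    LT 90: heading 345 -> 75
    -- iteration 4/4 --
    FD 12: (-3.106,-1.591) -> (0,10) [heading=75, draw]
    LT 90: heading 75 -> 165
  ]
  -- iteration 2/2 --
  LT 120: heading 165 -> 285
  RT 90: heading 285 -> 195
  REPEAT 4 [
    -- iteration 1/4 --
    FD 12: (0,10) -> (-11.591,6.894) [heading=195, draw]
    LT 90: heading 195 -> 285
    -- iteration 2/4 --
    FD 12: (-11.591,6.894) -> (-8.485,-4.697) [heading=285, draw]
    LT 90: heading 285 -> 15
    -- iteration 3/4 --
    FD 12: (-8.485,-4.697) -> (3.106,-1.591) [heading=15, draw]
    LT 90: heading 15 -> 105
    -- iteration 4/4 --
    FD 12: (3.106,-1.591) -> (0,10) [heading=105, draw]
    LT 90: heading 105 -> 195
  ]
]
Final: pos=(0,10), heading=195, 8 segment(s) drawn
Segments drawn: 8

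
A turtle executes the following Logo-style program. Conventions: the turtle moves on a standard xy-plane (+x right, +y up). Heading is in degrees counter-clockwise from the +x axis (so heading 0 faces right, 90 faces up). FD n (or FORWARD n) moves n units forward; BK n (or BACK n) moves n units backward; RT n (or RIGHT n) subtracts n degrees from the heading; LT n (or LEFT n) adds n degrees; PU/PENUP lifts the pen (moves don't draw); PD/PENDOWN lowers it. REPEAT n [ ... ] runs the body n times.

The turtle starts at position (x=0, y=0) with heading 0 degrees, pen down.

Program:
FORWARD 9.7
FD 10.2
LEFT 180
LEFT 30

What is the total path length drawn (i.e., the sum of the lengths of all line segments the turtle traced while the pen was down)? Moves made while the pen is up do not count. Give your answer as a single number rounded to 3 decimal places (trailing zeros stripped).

Executing turtle program step by step:
Start: pos=(0,0), heading=0, pen down
FD 9.7: (0,0) -> (9.7,0) [heading=0, draw]
FD 10.2: (9.7,0) -> (19.9,0) [heading=0, draw]
LT 180: heading 0 -> 180
LT 30: heading 180 -> 210
Final: pos=(19.9,0), heading=210, 2 segment(s) drawn

Segment lengths:
  seg 1: (0,0) -> (9.7,0), length = 9.7
  seg 2: (9.7,0) -> (19.9,0), length = 10.2
Total = 19.9

Answer: 19.9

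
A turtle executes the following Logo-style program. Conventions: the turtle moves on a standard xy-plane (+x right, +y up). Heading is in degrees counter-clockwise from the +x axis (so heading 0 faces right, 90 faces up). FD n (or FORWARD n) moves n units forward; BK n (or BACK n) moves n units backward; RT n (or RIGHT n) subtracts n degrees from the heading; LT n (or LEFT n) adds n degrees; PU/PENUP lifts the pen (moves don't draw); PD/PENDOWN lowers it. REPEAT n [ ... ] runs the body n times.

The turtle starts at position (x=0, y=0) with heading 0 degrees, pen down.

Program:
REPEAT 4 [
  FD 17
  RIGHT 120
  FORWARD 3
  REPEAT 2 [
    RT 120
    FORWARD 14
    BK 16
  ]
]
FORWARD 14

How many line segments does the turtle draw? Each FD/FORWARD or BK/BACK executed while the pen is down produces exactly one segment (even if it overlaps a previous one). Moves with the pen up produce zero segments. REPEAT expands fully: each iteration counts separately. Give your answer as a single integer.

Executing turtle program step by step:
Start: pos=(0,0), heading=0, pen down
REPEAT 4 [
  -- iteration 1/4 --
  FD 17: (0,0) -> (17,0) [heading=0, draw]
  RT 120: heading 0 -> 240
  FD 3: (17,0) -> (15.5,-2.598) [heading=240, draw]
  REPEAT 2 [
    -- iteration 1/2 --
    RT 120: heading 240 -> 120
    FD 14: (15.5,-2.598) -> (8.5,9.526) [heading=120, draw]
    BK 16: (8.5,9.526) -> (16.5,-4.33) [heading=120, draw]
    -- iteration 2/2 --
    RT 120: heading 120 -> 0
    FD 14: (16.5,-4.33) -> (30.5,-4.33) [heading=0, draw]
    BK 16: (30.5,-4.33) -> (14.5,-4.33) [heading=0, draw]
  ]
  -- iteration 2/4 --
  FD 17: (14.5,-4.33) -> (31.5,-4.33) [heading=0, draw]
  RT 120: heading 0 -> 240
  FD 3: (31.5,-4.33) -> (30,-6.928) [heading=240, draw]
  REPEAT 2 [
    -- iteration 1/2 --
    RT 120: heading 240 -> 120
    FD 14: (30,-6.928) -> (23,5.196) [heading=120, draw]
    BK 16: (23,5.196) -> (31,-8.66) [heading=120, draw]
    -- iteration 2/2 --
    RT 120: heading 120 -> 0
    FD 14: (31,-8.66) -> (45,-8.66) [heading=0, draw]
    BK 16: (45,-8.66) -> (29,-8.66) [heading=0, draw]
  ]
  -- iteration 3/4 --
  FD 17: (29,-8.66) -> (46,-8.66) [heading=0, draw]
  RT 120: heading 0 -> 240
  FD 3: (46,-8.66) -> (44.5,-11.258) [heading=240, draw]
  REPEAT 2 [
    -- iteration 1/2 --
    RT 120: heading 240 -> 120
    FD 14: (44.5,-11.258) -> (37.5,0.866) [heading=120, draw]
    BK 16: (37.5,0.866) -> (45.5,-12.99) [heading=120, draw]
    -- iteration 2/2 --
    RT 120: heading 120 -> 0
    FD 14: (45.5,-12.99) -> (59.5,-12.99) [heading=0, draw]
    BK 16: (59.5,-12.99) -> (43.5,-12.99) [heading=0, draw]
  ]
  -- iteration 4/4 --
  FD 17: (43.5,-12.99) -> (60.5,-12.99) [heading=0, draw]
  RT 120: heading 0 -> 240
  FD 3: (60.5,-12.99) -> (59,-15.588) [heading=240, draw]
  REPEAT 2 [
    -- iteration 1/2 --
    RT 120: heading 240 -> 120
    FD 14: (59,-15.588) -> (52,-3.464) [heading=120, draw]
    BK 16: (52,-3.464) -> (60,-17.321) [heading=120, draw]
    -- iteration 2/2 --
    RT 120: heading 120 -> 0
    FD 14: (60,-17.321) -> (74,-17.321) [heading=0, draw]
    BK 16: (74,-17.321) -> (58,-17.321) [heading=0, draw]
  ]
]
FD 14: (58,-17.321) -> (72,-17.321) [heading=0, draw]
Final: pos=(72,-17.321), heading=0, 25 segment(s) drawn
Segments drawn: 25

Answer: 25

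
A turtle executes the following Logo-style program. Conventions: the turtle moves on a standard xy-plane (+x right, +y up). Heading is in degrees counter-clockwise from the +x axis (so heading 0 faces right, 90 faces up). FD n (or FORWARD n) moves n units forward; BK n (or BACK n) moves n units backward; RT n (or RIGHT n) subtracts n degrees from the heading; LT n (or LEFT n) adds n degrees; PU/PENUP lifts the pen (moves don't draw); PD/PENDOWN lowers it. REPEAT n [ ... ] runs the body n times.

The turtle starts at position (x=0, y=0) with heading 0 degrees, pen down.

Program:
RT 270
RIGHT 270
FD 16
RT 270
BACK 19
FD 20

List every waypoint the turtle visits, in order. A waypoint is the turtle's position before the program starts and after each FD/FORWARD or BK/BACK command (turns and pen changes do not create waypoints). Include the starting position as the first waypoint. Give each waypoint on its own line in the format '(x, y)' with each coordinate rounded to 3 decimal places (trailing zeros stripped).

Executing turtle program step by step:
Start: pos=(0,0), heading=0, pen down
RT 270: heading 0 -> 90
RT 270: heading 90 -> 180
FD 16: (0,0) -> (-16,0) [heading=180, draw]
RT 270: heading 180 -> 270
BK 19: (-16,0) -> (-16,19) [heading=270, draw]
FD 20: (-16,19) -> (-16,-1) [heading=270, draw]
Final: pos=(-16,-1), heading=270, 3 segment(s) drawn
Waypoints (4 total):
(0, 0)
(-16, 0)
(-16, 19)
(-16, -1)

Answer: (0, 0)
(-16, 0)
(-16, 19)
(-16, -1)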